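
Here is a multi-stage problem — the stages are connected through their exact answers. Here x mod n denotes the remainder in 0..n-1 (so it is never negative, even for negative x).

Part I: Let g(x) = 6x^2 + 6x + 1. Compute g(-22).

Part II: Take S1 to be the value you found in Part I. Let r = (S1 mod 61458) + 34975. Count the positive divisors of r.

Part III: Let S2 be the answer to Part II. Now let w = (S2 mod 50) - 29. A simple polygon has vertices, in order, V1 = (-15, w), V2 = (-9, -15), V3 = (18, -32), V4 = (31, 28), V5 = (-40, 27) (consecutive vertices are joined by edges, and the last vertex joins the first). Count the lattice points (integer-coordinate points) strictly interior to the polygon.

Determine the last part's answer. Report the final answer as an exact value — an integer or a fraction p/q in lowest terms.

Part I: 6*(-22)^2 + 6*(-22)^1 + 1 = (2904) + (-132) + (1) = 2773; answer 2773
Part II: S1 = 2773; r = 37748; 37748 = 2^2 * 9437; number of divisors = (2+1) * (1+1) = 6; answer 6
Part III: S2 = 6; w = -23; cross terms: (-15*-15 - -9*-23)=18, (-9*-32 - 18*-15)=558, (18*28 - 31*-32)=1496, (31*27 - -40*28)=1957, (-40*-23 - -15*27)=1325; twice the area = |5354| = 5354; area = 2677; boundary points = 2 + 1 + 1 + 1 + 25 = 30; strictly interior points = area - boundary/2 + 1 = 2663; answer 2663

2663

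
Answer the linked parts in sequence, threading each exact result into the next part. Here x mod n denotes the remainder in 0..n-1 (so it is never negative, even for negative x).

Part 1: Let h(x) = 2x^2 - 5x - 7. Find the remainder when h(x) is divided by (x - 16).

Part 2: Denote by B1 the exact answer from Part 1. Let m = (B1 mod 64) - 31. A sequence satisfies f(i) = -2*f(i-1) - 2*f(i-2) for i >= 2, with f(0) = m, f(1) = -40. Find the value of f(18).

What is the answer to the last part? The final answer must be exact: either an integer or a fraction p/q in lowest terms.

15360

Part 1: remainder = value at the root: 2*(16)^2 - 5*(16)^1 - 7 = (512) + (-80) + (-7) = 425; answer 425
Part 2: B1 = 425; m = 10; f(2) = -2*(-40) - 2*(10) = 60; iterating: f(2)=60, f(3)=-40, f(4)=-40, f(5)=160, f(6)=-240, f(7)=160, f(8)=160, f(9)=-640, f(10)=960, f(11)=-640, f(12)=-640, f(13)=2560, f(14)=-3840, f(15)=2560, f(16)=2560, f(17)=-10240, f(18)=15360; answer 15360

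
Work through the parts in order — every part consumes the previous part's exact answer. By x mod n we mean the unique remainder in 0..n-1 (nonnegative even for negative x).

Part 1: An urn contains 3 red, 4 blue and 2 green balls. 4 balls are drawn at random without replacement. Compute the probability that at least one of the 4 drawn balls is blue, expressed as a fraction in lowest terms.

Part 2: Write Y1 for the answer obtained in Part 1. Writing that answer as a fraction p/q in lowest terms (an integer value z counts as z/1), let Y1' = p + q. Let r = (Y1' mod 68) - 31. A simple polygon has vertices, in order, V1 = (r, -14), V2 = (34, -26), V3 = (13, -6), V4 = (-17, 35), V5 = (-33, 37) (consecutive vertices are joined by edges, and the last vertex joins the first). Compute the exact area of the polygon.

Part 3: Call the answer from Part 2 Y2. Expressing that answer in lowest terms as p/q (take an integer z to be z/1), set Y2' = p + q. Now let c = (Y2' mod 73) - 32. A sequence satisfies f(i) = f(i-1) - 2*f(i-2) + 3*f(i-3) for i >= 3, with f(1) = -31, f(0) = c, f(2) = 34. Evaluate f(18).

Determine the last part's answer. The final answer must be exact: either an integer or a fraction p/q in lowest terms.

53386

Part 1: total draws C(9,4) = 126; complement C(5,4) = 5; favorable 126 - 5 = 121; P = 121/126; answer 121/126
Part 2: Y1 = 121/126; threaded value p + q = 247; r = 12; cross terms: (12*-26 - 34*-14)=164, (34*-6 - 13*-26)=134, (13*35 - -17*-6)=353, (-17*37 - -33*35)=526, (-33*-14 - 12*37)=18; twice the area = |1195| = 1195; area = 1195/2; answer 1195/2
Part 3: Y2 = 1195/2; threaded value p + q = 1197; c = -3; f(3) = 1*(34) - 2*(-31) + 3*(-3) = 87; iterating: f(3)=87, f(4)=-74, f(5)=-146, f(6)=263, f(7)=333, f(8)=-631, f(9)=-508, f(10)=1753, f(11)=876, f(12)=-4154, f(13)=-647, f(14)=10289, f(15)=-879, f(16)=-23398, f(17)=9227, f(18)=53386; answer 53386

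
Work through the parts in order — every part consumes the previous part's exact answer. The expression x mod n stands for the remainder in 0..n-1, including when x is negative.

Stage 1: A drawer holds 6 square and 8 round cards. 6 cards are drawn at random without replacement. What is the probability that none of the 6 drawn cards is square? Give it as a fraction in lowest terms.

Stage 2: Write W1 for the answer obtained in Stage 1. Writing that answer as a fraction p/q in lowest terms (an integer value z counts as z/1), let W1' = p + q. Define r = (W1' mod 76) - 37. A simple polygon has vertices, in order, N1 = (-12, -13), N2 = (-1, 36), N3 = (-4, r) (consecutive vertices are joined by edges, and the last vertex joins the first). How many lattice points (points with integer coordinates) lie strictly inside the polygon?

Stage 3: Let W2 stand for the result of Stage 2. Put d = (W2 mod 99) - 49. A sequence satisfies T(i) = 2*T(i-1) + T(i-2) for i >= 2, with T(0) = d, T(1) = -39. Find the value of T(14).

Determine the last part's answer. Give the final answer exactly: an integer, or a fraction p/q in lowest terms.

-3585491

Stage 1: total draws C(14,6) = 3003; favorable C(8,6) = 28; P = 4/429; answer 4/429
Stage 2: W1 = 4/429; threaded value p + q = 433; r = 16; cross terms: (-12*36 - -1*-13)=-445, (-1*16 - -4*36)=128, (-4*-13 - -12*16)=244; twice the area = |-73| = 73; area = 73/2; boundary points = 1 + 1 + 1 = 3; strictly interior points = area - boundary/2 + 1 = 36; answer 36
Stage 3: W2 = 36; d = -13; T(2) = 2*(-39) + 1*(-13) = -91; iterating: T(2)=-91, T(3)=-221, T(4)=-533, T(5)=-1287, T(6)=-3107, T(7)=-7501, T(8)=-18109, T(9)=-43719, T(10)=-105547, T(11)=-254813, T(12)=-615173, T(13)=-1485159, T(14)=-3585491; answer -3585491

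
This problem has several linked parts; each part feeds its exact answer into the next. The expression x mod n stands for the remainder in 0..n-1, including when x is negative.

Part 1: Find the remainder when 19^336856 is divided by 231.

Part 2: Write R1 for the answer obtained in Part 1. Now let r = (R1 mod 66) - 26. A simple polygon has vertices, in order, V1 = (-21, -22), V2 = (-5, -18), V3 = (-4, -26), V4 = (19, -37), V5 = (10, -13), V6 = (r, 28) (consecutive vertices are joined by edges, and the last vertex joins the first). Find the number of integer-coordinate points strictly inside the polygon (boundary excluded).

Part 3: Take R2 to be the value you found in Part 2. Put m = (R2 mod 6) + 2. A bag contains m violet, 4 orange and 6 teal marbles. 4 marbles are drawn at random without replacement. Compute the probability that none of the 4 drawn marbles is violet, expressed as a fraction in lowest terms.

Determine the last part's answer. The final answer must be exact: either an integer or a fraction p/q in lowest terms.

2/13

Part 1: squarings mod 231: 19^1=19, 19^2=130, 19^4=37, 19^8=214, 19^16=58, 19^32=130, 19^64=37, 19^128=214, 19^256=58, 19^512=130, 19^1024=37, 19^2048=214, 19^4096=58, 19^8192=130, 19^16384=37, 19^32768=214, 19^65536=58, 19^131072=130, 19^262144=37; 19^336856 = 19^8 * 19^16 * 19^64 * 19^128 * 19^256 * 19^512 * 19^8192 * 19^65536 * 19^262144 = 58 (mod 231); answer 58
Part 2: R1 = 58; r = 32; cross terms: (-21*-18 - -5*-22)=268, (-5*-26 - -4*-18)=58, (-4*-37 - 19*-26)=642, (19*-13 - 10*-37)=123, (10*28 - 32*-13)=696, (32*-22 - -21*28)=-116; twice the area = |1671| = 1671; area = 1671/2; boundary points = 4 + 1 + 1 + 3 + 1 + 1 = 11; strictly interior points = area - boundary/2 + 1 = 831; answer 831
Part 3: R2 = 831; m = 5; total draws C(15,4) = 1365; favorable C(10,4) = 210; P = 2/13; answer 2/13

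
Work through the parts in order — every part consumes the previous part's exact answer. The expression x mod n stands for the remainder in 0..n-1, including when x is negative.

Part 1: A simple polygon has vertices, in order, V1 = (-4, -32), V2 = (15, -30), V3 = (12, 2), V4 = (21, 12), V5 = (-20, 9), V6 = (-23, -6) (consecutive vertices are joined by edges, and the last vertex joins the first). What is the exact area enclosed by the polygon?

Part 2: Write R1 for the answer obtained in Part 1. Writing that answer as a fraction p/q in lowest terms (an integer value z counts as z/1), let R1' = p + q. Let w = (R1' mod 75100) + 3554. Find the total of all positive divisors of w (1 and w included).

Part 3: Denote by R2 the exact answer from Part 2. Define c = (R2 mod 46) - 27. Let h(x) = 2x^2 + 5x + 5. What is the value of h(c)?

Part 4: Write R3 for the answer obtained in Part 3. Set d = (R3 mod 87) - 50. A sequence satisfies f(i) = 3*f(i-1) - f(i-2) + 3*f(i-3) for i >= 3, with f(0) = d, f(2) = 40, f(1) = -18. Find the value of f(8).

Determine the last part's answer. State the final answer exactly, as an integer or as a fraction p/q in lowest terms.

14414

Part 1: cross terms: (-4*-30 - 15*-32)=600, (15*2 - 12*-30)=390, (12*12 - 21*2)=102, (21*9 - -20*12)=429, (-20*-6 - -23*9)=327, (-23*-32 - -4*-6)=712; twice the area = |2560| = 2560; area = 1280; answer 1280
Part 2: R1 = 1280; threaded value p + q = 1281; w = 4835; 4835 = 5 * 967; sigma = (1 + 5) * (1 + 967) = 6 * 968 = 5808; answer 5808
Part 3: R2 = 5808; c = -15; 2*(-15)^2 + 5*(-15)^1 + 5 = (450) + (-75) + (5) = 380; answer 380
Part 4: R3 = 380; d = -18; f(3) = 3*(40) - 1*(-18) + 3*(-18) = 84; iterating: f(3)=84, f(4)=158, f(5)=510, f(6)=1624, f(7)=4836, f(8)=14414; answer 14414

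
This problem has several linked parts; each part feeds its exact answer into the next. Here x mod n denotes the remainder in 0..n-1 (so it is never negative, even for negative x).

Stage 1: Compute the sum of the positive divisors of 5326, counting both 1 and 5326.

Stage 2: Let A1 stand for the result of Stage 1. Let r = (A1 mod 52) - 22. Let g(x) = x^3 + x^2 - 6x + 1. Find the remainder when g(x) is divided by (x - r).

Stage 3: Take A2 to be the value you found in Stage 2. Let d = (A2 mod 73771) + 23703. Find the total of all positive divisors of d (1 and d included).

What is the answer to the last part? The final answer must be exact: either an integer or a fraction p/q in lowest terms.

Stage 1: 5326 = 2 * 2663; sigma = (1 + 2) * (1 + 2663) = 3 * 2664 = 7992; answer 7992
Stage 2: A1 = 7992; r = 14; remainder = value at the root: 1*(14)^3 + 1*(14)^2 - 6*(14)^1 + 1 = (2744) + (196) + (-84) + (1) = 2857; answer 2857
Stage 3: A2 = 2857; d = 26560; 26560 = 2^6 * 5 * 83; sigma = (1 + 2 + 4 + 8 + 16 + 32 + 64) * (1 + 5) * (1 + 83) = 127 * 6 * 84 = 64008; answer 64008

64008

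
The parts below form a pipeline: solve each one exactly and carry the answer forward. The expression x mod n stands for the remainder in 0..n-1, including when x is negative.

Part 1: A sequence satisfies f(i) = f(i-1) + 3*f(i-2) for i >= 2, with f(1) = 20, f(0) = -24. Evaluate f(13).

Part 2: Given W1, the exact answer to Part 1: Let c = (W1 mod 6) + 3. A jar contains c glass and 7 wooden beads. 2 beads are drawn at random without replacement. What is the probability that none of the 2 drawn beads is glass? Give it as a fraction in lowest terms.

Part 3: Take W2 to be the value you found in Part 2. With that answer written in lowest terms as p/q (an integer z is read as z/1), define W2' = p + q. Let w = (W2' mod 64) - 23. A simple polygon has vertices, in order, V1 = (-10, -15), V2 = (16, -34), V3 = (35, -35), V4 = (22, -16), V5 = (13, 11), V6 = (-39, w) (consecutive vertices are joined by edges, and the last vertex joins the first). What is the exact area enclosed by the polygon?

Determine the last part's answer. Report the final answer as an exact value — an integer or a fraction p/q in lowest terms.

Part 1: f(2) = 1*(20) + 3*(-24) = -52; iterating: f(2)=-52, f(3)=8, f(4)=-148, f(5)=-124, f(6)=-568, f(7)=-940, f(8)=-2644, f(9)=-5464, f(10)=-13396, f(11)=-29788, f(12)=-69976, f(13)=-159340; answer -159340
Part 2: W1 = -159340; c = 5; total draws C(12,2) = 66; favorable C(7,2) = 21; P = 7/22; answer 7/22
Part 3: W2 = 7/22; threaded value p + q = 29; w = 6; cross terms: (-10*-34 - 16*-15)=580, (16*-35 - 35*-34)=630, (35*-16 - 22*-35)=210, (22*11 - 13*-16)=450, (13*6 - -39*11)=507, (-39*-15 - -10*6)=645; twice the area = |3022| = 3022; area = 1511; answer 1511

1511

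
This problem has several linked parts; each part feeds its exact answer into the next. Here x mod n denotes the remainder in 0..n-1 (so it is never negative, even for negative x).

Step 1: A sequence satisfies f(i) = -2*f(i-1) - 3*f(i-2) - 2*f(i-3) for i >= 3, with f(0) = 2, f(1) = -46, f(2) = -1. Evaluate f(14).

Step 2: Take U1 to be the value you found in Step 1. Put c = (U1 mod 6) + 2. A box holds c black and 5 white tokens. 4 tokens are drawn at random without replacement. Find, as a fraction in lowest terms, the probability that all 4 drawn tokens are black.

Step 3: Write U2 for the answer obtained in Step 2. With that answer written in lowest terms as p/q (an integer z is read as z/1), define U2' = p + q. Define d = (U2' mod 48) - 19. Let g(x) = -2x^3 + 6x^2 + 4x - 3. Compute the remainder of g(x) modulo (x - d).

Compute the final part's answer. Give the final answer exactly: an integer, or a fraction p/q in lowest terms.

-24099

Step 1: f(3) = -2*(-1) - 3*(-46) - 2*(2) = 136; iterating: f(3)=136, f(4)=-177, f(5)=-52, f(6)=363, f(7)=-216, f(8)=-553, f(9)=1028, f(10)=35, f(11)=-2048, f(12)=1935, f(13)=2204, f(14)=-6117; answer -6117
Step 2: U1 = -6117; c = 5; total draws C(10,4) = 210; favorable C(5,4) = 5; P = 1/42; answer 1/42
Step 3: U2 = 1/42; threaded value p + q = 43; d = 24; remainder = value at the root: -2*(24)^3 + 6*(24)^2 + 4*(24)^1 - 3 = (-27648) + (3456) + (96) + (-3) = -24099; answer -24099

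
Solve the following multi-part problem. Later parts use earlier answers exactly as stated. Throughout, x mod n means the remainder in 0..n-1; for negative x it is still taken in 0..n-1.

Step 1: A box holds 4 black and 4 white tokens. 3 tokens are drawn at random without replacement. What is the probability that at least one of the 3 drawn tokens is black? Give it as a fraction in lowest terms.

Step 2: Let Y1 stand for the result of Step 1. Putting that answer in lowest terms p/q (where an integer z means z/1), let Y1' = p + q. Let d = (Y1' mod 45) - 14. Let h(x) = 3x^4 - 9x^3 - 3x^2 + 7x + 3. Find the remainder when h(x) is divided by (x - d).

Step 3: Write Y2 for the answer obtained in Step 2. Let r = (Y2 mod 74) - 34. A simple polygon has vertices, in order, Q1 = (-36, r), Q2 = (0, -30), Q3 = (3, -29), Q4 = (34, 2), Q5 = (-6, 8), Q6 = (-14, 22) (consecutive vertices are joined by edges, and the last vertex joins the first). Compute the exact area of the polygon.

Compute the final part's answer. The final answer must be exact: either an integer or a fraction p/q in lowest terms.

1798

Step 1: total draws C(8,3) = 56; complement C(4,3) = 4; favorable 56 - 4 = 52; P = 13/14; answer 13/14
Step 2: Y1 = 13/14; threaded value p + q = 27; d = 13; remainder = value at the root: 3*(13)^4 - 9*(13)^3 - 3*(13)^2 + 7*(13)^1 + 3 = (85683) + (-19773) + (-507) + (91) + (3) = 65497; answer 65497
Step 3: Y2 = 65497; r = -27; cross terms: (-36*-30 - 0*-27)=1080, (0*-29 - 3*-30)=90, (3*2 - 34*-29)=992, (34*8 - -6*2)=284, (-6*22 - -14*8)=-20, (-14*-27 - -36*22)=1170; twice the area = |3596| = 3596; area = 1798; answer 1798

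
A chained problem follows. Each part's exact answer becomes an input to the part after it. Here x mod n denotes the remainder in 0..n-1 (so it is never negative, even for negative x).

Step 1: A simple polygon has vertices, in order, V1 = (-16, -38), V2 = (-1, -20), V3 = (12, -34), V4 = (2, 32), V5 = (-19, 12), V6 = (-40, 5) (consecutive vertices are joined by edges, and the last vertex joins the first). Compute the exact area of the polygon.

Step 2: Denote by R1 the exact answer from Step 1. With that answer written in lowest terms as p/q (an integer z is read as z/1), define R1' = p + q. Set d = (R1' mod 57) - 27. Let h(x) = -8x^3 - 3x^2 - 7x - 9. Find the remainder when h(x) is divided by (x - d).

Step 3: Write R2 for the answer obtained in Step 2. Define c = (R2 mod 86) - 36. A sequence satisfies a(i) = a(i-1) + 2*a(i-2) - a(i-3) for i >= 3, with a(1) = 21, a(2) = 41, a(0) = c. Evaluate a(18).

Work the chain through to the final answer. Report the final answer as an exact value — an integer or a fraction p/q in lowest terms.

Step 1: cross terms: (-16*-20 - -1*-38)=282, (-1*-34 - 12*-20)=274, (12*32 - 2*-34)=452, (2*12 - -19*32)=632, (-19*5 - -40*12)=385, (-40*-38 - -16*5)=1600; twice the area = |3625| = 3625; area = 3625/2; answer 3625/2
Step 2: R1 = 3625/2; threaded value p + q = 3627; d = 9; remainder = value at the root: -8*(9)^3 - 3*(9)^2 - 7*(9)^1 - 9 = (-5832) + (-243) + (-63) + (-9) = -6147; answer -6147
Step 3: R2 = -6147; c = 9; a(3) = 1*(41) + 2*(21) - 1*(9) = 74; iterating: a(3)=74, a(4)=135, a(5)=242, a(6)=438, a(7)=787, a(8)=1421, a(9)=2557, a(10)=4612, a(11)=8305, a(12)=14972, a(13)=26970, a(14)=48609, a(15)=87577, a(16)=157825, a(17)=284370, a(18)=512443; answer 512443

512443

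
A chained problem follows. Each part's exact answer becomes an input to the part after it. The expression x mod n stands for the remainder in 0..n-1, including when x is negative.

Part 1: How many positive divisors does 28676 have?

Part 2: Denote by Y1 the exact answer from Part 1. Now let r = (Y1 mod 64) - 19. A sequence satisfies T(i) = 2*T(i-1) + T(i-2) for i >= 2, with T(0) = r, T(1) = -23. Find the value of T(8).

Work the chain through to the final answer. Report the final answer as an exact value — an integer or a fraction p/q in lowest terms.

Part 1: 28676 = 2^2 * 67 * 107; number of divisors = (2+1) * (1+1) * (1+1) = 12; answer 12
Part 2: Y1 = 12; r = -7; T(2) = 2*(-23) + 1*(-7) = -53; iterating: T(2)=-53, T(3)=-129, T(4)=-311, T(5)=-751, T(6)=-1813, T(7)=-4377, T(8)=-10567; answer -10567

-10567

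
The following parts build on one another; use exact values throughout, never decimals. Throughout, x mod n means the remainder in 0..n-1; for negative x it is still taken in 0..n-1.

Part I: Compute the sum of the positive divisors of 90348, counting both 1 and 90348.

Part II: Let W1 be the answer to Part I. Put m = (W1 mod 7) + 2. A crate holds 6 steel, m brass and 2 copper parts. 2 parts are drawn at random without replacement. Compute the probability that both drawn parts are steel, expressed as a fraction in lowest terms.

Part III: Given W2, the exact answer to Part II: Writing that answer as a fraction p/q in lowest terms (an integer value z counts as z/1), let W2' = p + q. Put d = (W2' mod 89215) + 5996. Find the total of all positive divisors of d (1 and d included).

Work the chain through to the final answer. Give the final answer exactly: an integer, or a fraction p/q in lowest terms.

19344

Part I: 90348 = 2^2 * 3 * 7529; sigma = (1 + 2 + 4) * (1 + 3) * (1 + 7529) = 7 * 4 * 7530 = 210840; answer 210840
Part II: W1 = 210840; m = 2; total draws C(10,2) = 45; favorable C(6,2) = 15; P = 1/3; answer 1/3
Part III: W2 = 1/3; threaded value p + q = 4; d = 6000; 6000 = 2^4 * 3 * 5^3; sigma = (1 + 2 + 4 + 8 + 16) * (1 + 3) * (1 + 5 + 25 + 125) = 31 * 4 * 156 = 19344; answer 19344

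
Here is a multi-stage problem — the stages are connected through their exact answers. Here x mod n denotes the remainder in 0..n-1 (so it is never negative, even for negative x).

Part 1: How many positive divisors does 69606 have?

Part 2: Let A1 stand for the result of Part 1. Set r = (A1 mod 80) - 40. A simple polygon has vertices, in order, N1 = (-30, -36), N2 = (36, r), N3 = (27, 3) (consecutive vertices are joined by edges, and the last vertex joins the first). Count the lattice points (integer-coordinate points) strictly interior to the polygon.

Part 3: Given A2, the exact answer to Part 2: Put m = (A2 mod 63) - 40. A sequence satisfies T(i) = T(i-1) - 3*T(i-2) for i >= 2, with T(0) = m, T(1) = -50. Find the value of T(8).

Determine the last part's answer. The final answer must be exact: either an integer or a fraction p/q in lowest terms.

1165

Part 1: 69606 = 2 * 3^3 * 1289; number of divisors = (1+1) * (3+1) * (1+1) = 16; answer 16
Part 2: A1 = 16; r = -24; cross terms: (-30*-24 - 36*-36)=2016, (36*3 - 27*-24)=756, (27*-36 - -30*3)=-882; twice the area = |1890| = 1890; area = 945; boundary points = 6 + 9 + 3 = 18; strictly interior points = area - boundary/2 + 1 = 937; answer 937
Part 3: A2 = 937; m = 15; T(2) = 1*(-50) - 3*(15) = -95; iterating: T(2)=-95, T(3)=55, T(4)=340, T(5)=175, T(6)=-845, T(7)=-1370, T(8)=1165; answer 1165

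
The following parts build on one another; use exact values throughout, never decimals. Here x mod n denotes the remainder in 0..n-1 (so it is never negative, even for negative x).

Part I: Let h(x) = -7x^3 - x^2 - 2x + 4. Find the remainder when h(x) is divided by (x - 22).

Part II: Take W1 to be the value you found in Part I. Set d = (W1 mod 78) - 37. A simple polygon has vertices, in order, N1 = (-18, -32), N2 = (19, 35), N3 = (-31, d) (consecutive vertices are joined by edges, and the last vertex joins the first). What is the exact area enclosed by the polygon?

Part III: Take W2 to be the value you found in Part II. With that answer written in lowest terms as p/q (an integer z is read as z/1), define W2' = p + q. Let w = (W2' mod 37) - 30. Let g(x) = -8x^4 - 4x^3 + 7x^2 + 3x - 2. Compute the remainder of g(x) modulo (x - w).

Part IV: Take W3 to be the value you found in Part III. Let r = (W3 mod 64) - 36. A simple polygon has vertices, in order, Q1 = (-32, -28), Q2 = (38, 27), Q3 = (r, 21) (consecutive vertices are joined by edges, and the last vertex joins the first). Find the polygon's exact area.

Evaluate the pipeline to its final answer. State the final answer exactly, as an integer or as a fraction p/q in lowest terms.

Part I: remainder = value at the root: -7*(22)^3 - 1*(22)^2 - 2*(22)^1 + 4 = (-74536) + (-484) + (-44) + (4) = -75060; answer -75060
Part II: W1 = -75060; d = 17; cross terms: (-18*35 - 19*-32)=-22, (19*17 - -31*35)=1408, (-31*-32 - -18*17)=1298; twice the area = |2684| = 2684; area = 1342; answer 1342
Part III: W2 = 1342; threaded value p + q = 1343; w = -19; remainder = value at the root: -8*(-19)^4 - 4*(-19)^3 + 7*(-19)^2 + 3*(-19)^1 - 2 = (-1042568) + (27436) + (2527) + (-57) + (-2) = -1012664; answer -1012664
Part IV: W3 = -1012664; r = -28; cross terms: (-32*27 - 38*-28)=200, (38*21 - -28*27)=1554, (-28*-28 - -32*21)=1456; twice the area = |3210| = 3210; area = 1605; answer 1605

1605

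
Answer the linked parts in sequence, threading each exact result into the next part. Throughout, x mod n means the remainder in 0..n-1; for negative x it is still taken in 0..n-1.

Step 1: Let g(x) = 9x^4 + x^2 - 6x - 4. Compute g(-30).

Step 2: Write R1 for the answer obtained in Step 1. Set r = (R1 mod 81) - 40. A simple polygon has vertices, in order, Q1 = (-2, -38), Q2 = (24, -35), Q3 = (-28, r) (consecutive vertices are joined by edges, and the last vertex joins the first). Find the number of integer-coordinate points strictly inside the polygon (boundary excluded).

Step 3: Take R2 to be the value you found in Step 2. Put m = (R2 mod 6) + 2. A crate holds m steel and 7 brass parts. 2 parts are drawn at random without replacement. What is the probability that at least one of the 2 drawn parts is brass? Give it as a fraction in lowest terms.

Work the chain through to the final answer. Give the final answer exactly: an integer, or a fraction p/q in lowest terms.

10/13

Step 1: 9*(-30)^4 + 1*(-30)^2 - 6*(-30)^1 - 4 = (7290000) + (900) + (180) + (-4) = 7291076; answer 7291076
Step 2: R1 = 7291076; r = -17; cross terms: (-2*-35 - 24*-38)=982, (24*-17 - -28*-35)=-1388, (-28*-38 - -2*-17)=1030; twice the area = |624| = 624; area = 312; boundary points = 1 + 2 + 1 = 4; strictly interior points = area - boundary/2 + 1 = 311; answer 311
Step 3: R2 = 311; m = 7; total draws C(14,2) = 91; complement C(7,2) = 21; favorable 91 - 21 = 70; P = 10/13; answer 10/13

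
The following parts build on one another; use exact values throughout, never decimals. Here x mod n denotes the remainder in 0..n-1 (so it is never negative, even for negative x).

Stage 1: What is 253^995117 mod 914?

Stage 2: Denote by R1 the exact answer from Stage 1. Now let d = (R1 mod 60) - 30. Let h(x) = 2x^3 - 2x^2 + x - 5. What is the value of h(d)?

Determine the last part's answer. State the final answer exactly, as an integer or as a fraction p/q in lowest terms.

Stage 1: squarings mod 914: 253^1=253, 253^2=29, 253^4=841, 253^8=759, 253^16=261, 253^32=485, 253^64=327, 253^128=905, 253^256=81, 253^512=163, 253^1024=63, 253^2048=313, 253^4096=171, 253^8192=907, 253^16384=49, 253^32768=573, 253^65536=203, 253^131072=79, 253^262144=757, 253^524288=885; 253^995117 = 253^1 * 253^4 * 253^8 * 253^32 * 253^256 * 253^512 * 253^1024 * 253^2048 * 253^8192 * 253^65536 * 253^131072 * 253^262144 * 253^524288 = 219 (mod 914); answer 219
Stage 2: R1 = 219; d = 9; 2*(9)^3 - 2*(9)^2 + 1*(9)^1 - 5 = (1458) + (-162) + (9) + (-5) = 1300; answer 1300

1300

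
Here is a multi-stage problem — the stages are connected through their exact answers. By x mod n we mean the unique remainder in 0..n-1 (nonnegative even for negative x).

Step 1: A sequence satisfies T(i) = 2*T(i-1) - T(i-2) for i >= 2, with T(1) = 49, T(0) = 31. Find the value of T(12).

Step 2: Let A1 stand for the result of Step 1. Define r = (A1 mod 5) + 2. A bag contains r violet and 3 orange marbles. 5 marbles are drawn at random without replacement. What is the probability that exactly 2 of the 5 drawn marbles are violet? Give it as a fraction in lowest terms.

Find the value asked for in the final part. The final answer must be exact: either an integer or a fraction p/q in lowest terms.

Step 1: T(2) = 2*(49) - 1*(31) = 67; iterating: T(2)=67, T(3)=85, T(4)=103, T(5)=121, T(6)=139, T(7)=157, T(8)=175, T(9)=193, T(10)=211, T(11)=229, T(12)=247; answer 247
Step 2: A1 = 247; r = 4; total draws C(7,5) = 21; favorable C(4,2)*C(3,3) = 6; P = 2/7; answer 2/7

2/7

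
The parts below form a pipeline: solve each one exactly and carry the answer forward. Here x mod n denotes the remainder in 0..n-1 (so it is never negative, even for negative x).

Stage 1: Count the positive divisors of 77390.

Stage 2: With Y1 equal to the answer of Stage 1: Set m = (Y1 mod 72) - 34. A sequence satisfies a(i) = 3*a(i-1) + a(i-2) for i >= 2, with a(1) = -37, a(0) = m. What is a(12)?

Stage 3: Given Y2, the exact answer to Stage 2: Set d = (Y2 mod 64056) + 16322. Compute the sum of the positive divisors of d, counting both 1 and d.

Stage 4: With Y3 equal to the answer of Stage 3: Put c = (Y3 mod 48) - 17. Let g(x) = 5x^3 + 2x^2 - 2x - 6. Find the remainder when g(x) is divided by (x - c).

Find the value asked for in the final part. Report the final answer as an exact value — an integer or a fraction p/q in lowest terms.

-23959

Stage 1: 77390 = 2 * 5 * 71 * 109; number of divisors = (1+1) * (1+1) * (1+1) * (1+1) = 16; answer 16
Stage 2: Y1 = 16; m = -18; a(2) = 3*(-37) + 1*(-18) = -129; iterating: a(2)=-129, a(3)=-424, a(4)=-1401, a(5)=-4627, a(6)=-15282, a(7)=-50473, a(8)=-166701, a(9)=-550576, a(10)=-1818429, a(11)=-6005863, a(12)=-19836018; answer -19836018
Stage 3: Y2 = -19836018; d = 37664; 37664 = 2^5 * 11 * 107; sigma = (1 + 2 + 4 + 8 + 16 + 32) * (1 + 11) * (1 + 107) = 63 * 12 * 108 = 81648; answer 81648
Stage 4: Y3 = 81648; c = -17; remainder = value at the root: 5*(-17)^3 + 2*(-17)^2 - 2*(-17)^1 - 6 = (-24565) + (578) + (34) + (-6) = -23959; answer -23959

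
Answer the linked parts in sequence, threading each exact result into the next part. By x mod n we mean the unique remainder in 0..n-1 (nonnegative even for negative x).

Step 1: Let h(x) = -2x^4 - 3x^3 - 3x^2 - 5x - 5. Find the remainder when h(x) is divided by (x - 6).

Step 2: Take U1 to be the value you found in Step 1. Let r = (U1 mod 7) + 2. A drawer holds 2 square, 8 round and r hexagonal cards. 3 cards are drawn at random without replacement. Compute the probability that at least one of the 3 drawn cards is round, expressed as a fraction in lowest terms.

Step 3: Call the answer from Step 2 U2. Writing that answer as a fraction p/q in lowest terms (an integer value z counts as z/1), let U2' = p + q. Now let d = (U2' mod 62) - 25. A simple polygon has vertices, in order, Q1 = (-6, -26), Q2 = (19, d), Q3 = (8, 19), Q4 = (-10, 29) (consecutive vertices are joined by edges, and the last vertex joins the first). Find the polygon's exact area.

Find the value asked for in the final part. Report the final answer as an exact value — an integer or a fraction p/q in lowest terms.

Step 1: remainder = value at the root: -2*(6)^4 - 3*(6)^3 - 3*(6)^2 - 5*(6)^1 - 5 = (-2592) + (-648) + (-108) + (-30) + (-5) = -3383; answer -3383
Step 2: U1 = -3383; r = 7; total draws C(17,3) = 680; complement C(9,3) = 84; favorable 680 - 84 = 596; P = 149/170; answer 149/170
Step 3: U2 = 149/170; threaded value p + q = 319; d = -16; cross terms: (-6*-16 - 19*-26)=590, (19*19 - 8*-16)=489, (8*29 - -10*19)=422, (-10*-26 - -6*29)=434; twice the area = |1935| = 1935; area = 1935/2; answer 1935/2

1935/2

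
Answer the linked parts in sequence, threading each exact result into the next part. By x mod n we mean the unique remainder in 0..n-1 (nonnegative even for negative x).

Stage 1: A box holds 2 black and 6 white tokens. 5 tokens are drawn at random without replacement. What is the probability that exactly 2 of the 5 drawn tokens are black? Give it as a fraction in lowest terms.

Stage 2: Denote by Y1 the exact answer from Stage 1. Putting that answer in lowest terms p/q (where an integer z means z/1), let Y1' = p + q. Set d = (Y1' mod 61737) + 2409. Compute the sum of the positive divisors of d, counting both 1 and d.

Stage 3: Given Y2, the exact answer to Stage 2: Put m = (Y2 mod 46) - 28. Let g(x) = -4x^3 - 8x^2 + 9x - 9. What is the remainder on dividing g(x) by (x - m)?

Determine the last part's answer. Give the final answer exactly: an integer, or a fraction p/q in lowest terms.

Stage 1: total draws C(8,5) = 56; favorable C(2,2)*C(6,3) = 20; P = 5/14; answer 5/14
Stage 2: Y1 = 5/14; threaded value p + q = 19; d = 2428; 2428 = 2^2 * 607; sigma = (1 + 2 + 4) * (1 + 607) = 7 * 608 = 4256; answer 4256
Stage 3: Y2 = 4256; m = -4; remainder = value at the root: -4*(-4)^3 - 8*(-4)^2 + 9*(-4)^1 - 9 = (256) + (-128) + (-36) + (-9) = 83; answer 83

83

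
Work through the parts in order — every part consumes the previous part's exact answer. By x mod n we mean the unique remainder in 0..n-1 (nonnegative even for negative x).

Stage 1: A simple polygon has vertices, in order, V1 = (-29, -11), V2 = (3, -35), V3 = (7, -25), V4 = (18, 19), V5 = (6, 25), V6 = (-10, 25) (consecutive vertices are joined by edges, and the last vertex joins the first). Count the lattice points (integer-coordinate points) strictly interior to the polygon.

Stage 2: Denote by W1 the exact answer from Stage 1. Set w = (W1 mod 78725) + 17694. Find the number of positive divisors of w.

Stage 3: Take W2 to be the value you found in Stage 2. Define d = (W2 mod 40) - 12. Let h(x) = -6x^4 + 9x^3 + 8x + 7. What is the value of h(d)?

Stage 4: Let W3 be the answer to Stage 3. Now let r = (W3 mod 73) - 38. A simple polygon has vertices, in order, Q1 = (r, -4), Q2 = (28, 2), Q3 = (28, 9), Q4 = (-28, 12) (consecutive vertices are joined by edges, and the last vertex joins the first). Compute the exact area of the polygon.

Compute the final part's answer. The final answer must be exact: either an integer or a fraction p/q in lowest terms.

Stage 1: cross terms: (-29*-35 - 3*-11)=1048, (3*-25 - 7*-35)=170, (7*19 - 18*-25)=583, (18*25 - 6*19)=336, (6*25 - -10*25)=400, (-10*-11 - -29*25)=835; twice the area = |3372| = 3372; area = 1686; boundary points = 8 + 2 + 11 + 6 + 16 + 1 = 44; strictly interior points = area - boundary/2 + 1 = 1665; answer 1665
Stage 2: W1 = 1665; w = 19359; 19359 = 3^4 * 239; number of divisors = (4+1) * (1+1) = 10; answer 10
Stage 3: W2 = 10; d = -2; -6*(-2)^4 + 9*(-2)^3 + 8*(-2)^1 + 7 = (-96) + (-72) + (-16) + (7) = -177; answer -177
Stage 4: W3 = -177; r = 4; cross terms: (4*2 - 28*-4)=120, (28*9 - 28*2)=196, (28*12 - -28*9)=588, (-28*-4 - 4*12)=64; twice the area = |968| = 968; area = 484; answer 484

484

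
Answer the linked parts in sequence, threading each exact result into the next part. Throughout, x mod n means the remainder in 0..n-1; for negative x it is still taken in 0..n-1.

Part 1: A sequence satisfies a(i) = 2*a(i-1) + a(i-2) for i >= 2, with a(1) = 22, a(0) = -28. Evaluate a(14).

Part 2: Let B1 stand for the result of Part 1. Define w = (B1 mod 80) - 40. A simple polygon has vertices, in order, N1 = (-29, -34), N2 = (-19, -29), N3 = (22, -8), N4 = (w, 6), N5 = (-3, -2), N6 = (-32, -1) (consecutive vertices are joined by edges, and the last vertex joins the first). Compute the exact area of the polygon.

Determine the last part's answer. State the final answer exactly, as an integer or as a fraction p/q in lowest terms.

2229/2

Part 1: a(2) = 2*(22) + 1*(-28) = 16; iterating: a(2)=16, a(3)=54, a(4)=124, a(5)=302, a(6)=728, a(7)=1758, a(8)=4244, a(9)=10246, a(10)=24736, a(11)=59718, a(12)=144172, a(13)=348062, a(14)=840296; answer 840296
Part 2: B1 = 840296; w = 16; cross terms: (-29*-29 - -19*-34)=195, (-19*-8 - 22*-29)=790, (22*6 - 16*-8)=260, (16*-2 - -3*6)=-14, (-3*-1 - -32*-2)=-61, (-32*-34 - -29*-1)=1059; twice the area = |2229| = 2229; area = 2229/2; answer 2229/2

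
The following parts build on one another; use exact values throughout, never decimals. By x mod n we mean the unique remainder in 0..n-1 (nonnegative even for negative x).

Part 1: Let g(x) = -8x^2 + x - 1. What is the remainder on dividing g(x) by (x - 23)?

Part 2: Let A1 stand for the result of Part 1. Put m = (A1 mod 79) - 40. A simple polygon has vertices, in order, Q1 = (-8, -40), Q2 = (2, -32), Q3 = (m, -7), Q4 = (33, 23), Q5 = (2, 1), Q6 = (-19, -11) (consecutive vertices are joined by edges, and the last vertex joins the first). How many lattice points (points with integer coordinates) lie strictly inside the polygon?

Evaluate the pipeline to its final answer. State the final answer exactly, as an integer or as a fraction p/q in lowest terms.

Part 1: remainder = value at the root: -8*(23)^2 + 1*(23)^1 - 1 = (-4232) + (23) + (-1) = -4210; answer -4210
Part 2: A1 = -4210; m = 16; cross terms: (-8*-32 - 2*-40)=336, (2*-7 - 16*-32)=498, (16*23 - 33*-7)=599, (33*1 - 2*23)=-13, (2*-11 - -19*1)=-3, (-19*-40 - -8*-11)=672; twice the area = |2089| = 2089; area = 2089/2; boundary points = 2 + 1 + 1 + 1 + 3 + 1 = 9; strictly interior points = area - boundary/2 + 1 = 1041; answer 1041

1041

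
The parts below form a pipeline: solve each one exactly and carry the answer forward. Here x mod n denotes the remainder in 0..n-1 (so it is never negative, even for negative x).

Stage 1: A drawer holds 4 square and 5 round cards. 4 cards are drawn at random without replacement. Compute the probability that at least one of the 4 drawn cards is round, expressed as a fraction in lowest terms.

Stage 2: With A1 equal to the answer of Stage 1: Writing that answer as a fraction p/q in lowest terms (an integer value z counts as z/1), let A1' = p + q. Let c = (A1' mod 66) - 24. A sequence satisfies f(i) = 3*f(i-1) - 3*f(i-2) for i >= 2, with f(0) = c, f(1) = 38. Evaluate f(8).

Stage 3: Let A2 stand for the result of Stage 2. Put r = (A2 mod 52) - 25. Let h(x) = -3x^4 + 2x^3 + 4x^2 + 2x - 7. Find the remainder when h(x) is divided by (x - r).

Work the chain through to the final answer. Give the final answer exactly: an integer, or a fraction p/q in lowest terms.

Stage 1: total draws C(9,4) = 126; complement C(4,4) = 1; favorable 126 - 1 = 125; P = 125/126; answer 125/126
Stage 2: A1 = 125/126; threaded value p + q = 251; c = 29; f(2) = 3*(38) - 3*(29) = 27; iterating: f(2)=27, f(3)=-33, f(4)=-180, f(5)=-441, f(6)=-783, f(7)=-1026, f(8)=-729; answer -729
Stage 3: A2 = -729; r = 26; remainder = value at the root: -3*(26)^4 + 2*(26)^3 + 4*(26)^2 + 2*(26)^1 - 7 = (-1370928) + (35152) + (2704) + (52) + (-7) = -1333027; answer -1333027

-1333027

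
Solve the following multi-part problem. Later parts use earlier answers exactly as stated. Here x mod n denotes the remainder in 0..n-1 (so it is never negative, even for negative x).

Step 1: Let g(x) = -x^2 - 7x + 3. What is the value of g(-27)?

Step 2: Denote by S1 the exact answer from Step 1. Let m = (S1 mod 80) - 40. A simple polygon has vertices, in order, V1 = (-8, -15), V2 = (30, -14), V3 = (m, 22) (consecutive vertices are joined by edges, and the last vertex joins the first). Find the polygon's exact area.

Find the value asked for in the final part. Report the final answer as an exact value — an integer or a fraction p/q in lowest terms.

1415/2

Step 1: -1*(-27)^2 - 7*(-27)^1 + 3 = (-729) + (189) + (3) = -537; answer -537
Step 2: S1 = -537; m = -17; cross terms: (-8*-14 - 30*-15)=562, (30*22 - -17*-14)=422, (-17*-15 - -8*22)=431; twice the area = |1415| = 1415; area = 1415/2; answer 1415/2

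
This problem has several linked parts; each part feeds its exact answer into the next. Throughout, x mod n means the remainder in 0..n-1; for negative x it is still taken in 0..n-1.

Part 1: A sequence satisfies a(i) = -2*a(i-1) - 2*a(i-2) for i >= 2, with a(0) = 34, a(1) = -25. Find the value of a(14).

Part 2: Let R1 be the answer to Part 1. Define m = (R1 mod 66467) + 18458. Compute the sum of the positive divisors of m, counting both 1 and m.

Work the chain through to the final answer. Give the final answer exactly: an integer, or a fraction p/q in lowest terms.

36936

Part 1: a(2) = -2*(-25) - 2*(34) = -18; iterating: a(2)=-18, a(3)=86, a(4)=-136, a(5)=100, a(6)=72, a(7)=-344, a(8)=544, a(9)=-400, a(10)=-288, a(11)=1376, a(12)=-2176, a(13)=1600, a(14)=1152; answer 1152
Part 2: R1 = 1152; m = 19610; 19610 = 2 * 5 * 37 * 53; sigma = (1 + 2) * (1 + 5) * (1 + 37) * (1 + 53) = 3 * 6 * 38 * 54 = 36936; answer 36936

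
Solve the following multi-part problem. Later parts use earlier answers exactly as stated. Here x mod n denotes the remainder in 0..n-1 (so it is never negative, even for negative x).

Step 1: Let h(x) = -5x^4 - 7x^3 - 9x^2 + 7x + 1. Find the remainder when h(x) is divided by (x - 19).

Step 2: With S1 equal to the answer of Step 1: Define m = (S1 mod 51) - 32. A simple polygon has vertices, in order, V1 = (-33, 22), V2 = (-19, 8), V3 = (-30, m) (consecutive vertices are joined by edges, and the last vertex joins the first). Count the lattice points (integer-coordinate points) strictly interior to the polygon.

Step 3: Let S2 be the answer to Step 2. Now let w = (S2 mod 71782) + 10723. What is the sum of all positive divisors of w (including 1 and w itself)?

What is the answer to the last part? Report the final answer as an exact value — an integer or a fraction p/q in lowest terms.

Step 1: remainder = value at the root: -5*(19)^4 - 7*(19)^3 - 9*(19)^2 + 7*(19)^1 + 1 = (-651605) + (-48013) + (-3249) + (133) + (1) = -702733; answer -702733
Step 2: S1 = -702733; m = 15; cross terms: (-33*8 - -19*22)=154, (-19*15 - -30*8)=-45, (-30*22 - -33*15)=-165; twice the area = |-56| = 56; area = 28; boundary points = 14 + 1 + 1 = 16; strictly interior points = area - boundary/2 + 1 = 21; answer 21
Step 3: S2 = 21; w = 10744; 10744 = 2^3 * 17 * 79; sigma = (1 + 2 + 4 + 8) * (1 + 17) * (1 + 79) = 15 * 18 * 80 = 21600; answer 21600

21600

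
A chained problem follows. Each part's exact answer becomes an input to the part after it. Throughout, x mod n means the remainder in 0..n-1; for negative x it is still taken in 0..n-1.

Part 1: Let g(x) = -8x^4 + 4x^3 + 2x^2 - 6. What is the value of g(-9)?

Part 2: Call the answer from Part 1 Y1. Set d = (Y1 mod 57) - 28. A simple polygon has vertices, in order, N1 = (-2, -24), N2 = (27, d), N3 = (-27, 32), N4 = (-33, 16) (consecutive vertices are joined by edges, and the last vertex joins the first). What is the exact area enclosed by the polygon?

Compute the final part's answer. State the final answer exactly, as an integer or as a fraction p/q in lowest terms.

1655

Part 1: -8*(-9)^4 + 4*(-9)^3 + 2*(-9)^2 - 6 = (-52488) + (-2916) + (162) + (-6) = -55248; answer -55248
Part 2: Y1 = -55248; d = 14; cross terms: (-2*14 - 27*-24)=620, (27*32 - -27*14)=1242, (-27*16 - -33*32)=624, (-33*-24 - -2*16)=824; twice the area = |3310| = 3310; area = 1655; answer 1655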